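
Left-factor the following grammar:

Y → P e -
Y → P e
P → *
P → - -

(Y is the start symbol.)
Y → P e Y'
Y' → -
Y' → ε
P → *
P → - -

Left-factoring transforms A → αβ₁ | αβ₂ into A → αA' and A' → β₁ | β₂
(α is the longest common prefix among the alternatives). Repeat until
no nonterminal has two alternatives with a common prefix.

Round 1: Y has alternatives sharing prefix 'P e'. Introduce Y': Y → P e Y'
  Add: Y' → -
  Add: Y' → ε

No remaining common prefixes — done.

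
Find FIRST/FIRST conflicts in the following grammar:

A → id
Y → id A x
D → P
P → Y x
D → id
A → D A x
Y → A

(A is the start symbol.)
Yes. A → id / A → D A x on { 'id' }; Y → id A x / Y → A on { 'id' }; D → P / D → id on { 'id' }

A FIRST/FIRST conflict occurs when two productions N → α and N → β for the same non-terminal have FIRST(α) ∩ FIRST(β) ≠ ∅ (with ε ∈ FIRST of a nullable right-hand side, so two nullable alternatives also conflict).

FIRST sets of the non-terminals at (or reachable through a nullable prefix from) the front of some alternative:
  FIRST(D) = { 'id' }
  FIRST(A) = { 'id' }
  FIRST(P) = { 'id' }

Productions for A:
  A → id: FIRST = { 'id' }
  A → D A x: FIRST = { 'id' }
Productions for Y:
  Y → id A x: FIRST = { 'id' }
  Y → A: FIRST = { 'id' }
Productions for D:
  D → P: FIRST = { 'id' }
  D → id: FIRST = { 'id' }
P has only one production, so no FIRST/FIRST conflict is possible there.

Conflict for A: A → id and A → D A x
  Overlap: { 'id' }
Conflict for Y: Y → id A x and Y → A
  Overlap: { 'id' }
Conflict for D: D → P and D → id
  Overlap: { 'id' }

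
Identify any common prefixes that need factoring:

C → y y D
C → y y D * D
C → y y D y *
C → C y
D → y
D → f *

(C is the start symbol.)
Left-factoring is needed when two productions for the same non-terminal
share a common prefix on the right-hand side.

Productions for C:
  C → y y D
  C → y y D * D
  C → y y D y *
  C → C y
Productions for D:
  D → y
  D → f *

Found common prefix 'y y D' in productions for C

Answer: Yes, C has productions with common prefix 'y y D'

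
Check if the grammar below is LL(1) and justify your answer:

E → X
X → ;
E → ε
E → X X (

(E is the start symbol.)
Relevant sets:
  FIRST(X) = { ';' }
  FOLLOW(E) = { $ }

For E:
  PREDICT(E → X) = { ';' }
  PREDICT(E → ε) = { $ }
  PREDICT(E → X X '(') = { ';' }
X has a single production, so nothing to check there.

Conflict found: Predict set conflict for E: { ';' }
The grammar is NOT LL(1).

Answer: No. Predict set conflict for E: { ';' }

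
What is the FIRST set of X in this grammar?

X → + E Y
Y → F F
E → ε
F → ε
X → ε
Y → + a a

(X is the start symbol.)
From X → + E Y:
  - '+' is a terminal: add '+' and stop
From X → ε:
  - ε-production, so ε ∈ FIRST(X)

Collecting: FIRST(X) = { '+', ε }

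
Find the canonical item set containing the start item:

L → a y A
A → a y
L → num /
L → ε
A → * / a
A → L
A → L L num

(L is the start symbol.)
First, augment the grammar with L' → L
I₀ = CLOSURE({ [L' → . L] }):
  [L' → . L] has the dot before L: add [L → . a y A], [L → . num /], [L → .]
No further items can be added.

I₀ = { [L → . a y A], [L → . num /], [L → .], [L' → . L] }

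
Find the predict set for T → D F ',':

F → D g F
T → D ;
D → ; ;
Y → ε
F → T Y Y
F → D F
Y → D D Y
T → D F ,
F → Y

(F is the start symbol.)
{ ';' }

PREDICT(T → D F ',') = (FIRST(RHS) \ {ε}) ∪ (FOLLOW(T) if ε ∈ FIRST(RHS), i.e. RHS ⇒* ε)
FIRST(D) = { ';' }
FIRST(D F ',') = { ';' }
ε ∉ FIRST(D F ','), so FOLLOW(T) is not added.
PREDICT(T → D F ',') = { ';' }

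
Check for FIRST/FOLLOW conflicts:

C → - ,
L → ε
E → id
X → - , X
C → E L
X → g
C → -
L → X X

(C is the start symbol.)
No FIRST/FOLLOW conflicts.

Nullable non-terminals: L.
FIRST sets used below: FIRST(X) = { '-', 'g' }

L: nullable alternative(s) L → ε; FOLLOW(L) = { $ }
  L → ε: FIRST \ {ε} = { } — this is the only nullable alternative, skip
  L → X X: FIRST \ {ε} = { '-', 'g' } — disjoint from FOLLOW(L)

C, E, X have no nullable alternative, so no FIRST/FOLLOW check is needed there.

No FIRST/FOLLOW conflicts found.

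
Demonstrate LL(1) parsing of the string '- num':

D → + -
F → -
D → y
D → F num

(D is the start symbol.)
LL(1) parsing maintains a stack (initially the start symbol over $) and the input. At each step: if the stack top is a terminal, match it against the current input token; if it is a non-terminal N, replace it with the RHS of M[N, lookahead] (the unique production whose predict set contains the lookahead).

Stack is shown with the top on the left.

Stack    Input    Action
------------------------
D $      - num $  output D → F num
F num $  - num $  output F → -
- num $  - num $  match '-'
num $    num $    match 'num'
$        $        accept

The string is accepted.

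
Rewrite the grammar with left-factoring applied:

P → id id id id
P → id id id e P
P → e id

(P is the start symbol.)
Left-factoring transforms A → αβ₁ | αβ₂ into A → αA' and A' → β₁ | β₂
(α is the longest common prefix among the alternatives). Repeat until
no nonterminal has two alternatives with a common prefix.

Round 1: P has alternatives sharing prefix 'id id id'. Introduce P': P → id id id P'
  Add: P' → id
  Add: P' → e P

No remaining common prefixes — done.

Resulting grammar:
P → id id id P'
P' → id
P' → e P
P → e id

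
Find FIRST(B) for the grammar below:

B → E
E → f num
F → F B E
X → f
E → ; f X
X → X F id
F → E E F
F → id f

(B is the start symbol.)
To compute FIRST(B), examine every production with B on the left-hand side, reading each right-hand side left to right until a non-nullable symbol is reached.

FIRST sets of the other non-terminals involved (by the same procedure, iterated to a fixed point):
  FIRST(E) = { ';', 'f' }

From B → E:
  - E is a non-terminal: add FIRST(E) \ {ε} = { ';', 'f' }
    E is not nullable, so stop

Collecting: FIRST(B) = { ';', 'f' }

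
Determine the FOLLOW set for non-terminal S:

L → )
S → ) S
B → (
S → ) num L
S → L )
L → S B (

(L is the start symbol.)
To compute FOLLOW(S), find every occurrence of S on a right-hand side N → α S β: add FIRST(β) \ {ε}, and if β is empty or nullable also add FOLLOW(N). Iterate to a fixed point.

In S → ) S: S is at the end; this adds FOLLOW(S) to itself — nothing new
In L → S B (: S is followed by B '(', add FIRST(B '(') \ {ε} = { '(' }

Taking the union: FOLLOW(S) = { '(' }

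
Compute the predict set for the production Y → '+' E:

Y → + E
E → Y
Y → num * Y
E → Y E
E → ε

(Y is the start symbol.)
PREDICT(Y → '+' E) = (FIRST(RHS) \ {ε}) ∪ (FOLLOW(Y) if ε ∈ FIRST(RHS), i.e. RHS ⇒* ε)
FIRST('+' E) = { '+' }
ε ∉ FIRST('+' E), so FOLLOW(Y) is not added.
PREDICT(Y → '+' E) = { '+' }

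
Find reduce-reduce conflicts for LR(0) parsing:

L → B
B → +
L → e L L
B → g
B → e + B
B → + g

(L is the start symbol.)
Yes — I11: [B → + g .] vs [B → g .]

A reduce-reduce conflict occurs when an LR(0) state has two complete items [A → α .] and [B → β .] — both call for a reduction, and with no lookahead the parser cannot choose between them.

Augment with L' → L and build the canonical LR(0) collection (I0 = CLOSURE({[L' → . L]}), then GOTO on every symbol after a dot until no new states appear). It has 14 states:
  I0: { [B → . + g], [B → . +], [B → . e + B], [B → . g], [L → . B], [L → . e L L], [L' → . L] }  — shift
  I1: { [B → + . g], [B → + .] }  — shift, reduce
  I2: { [L → B .] }  — reduce
  I3: { [L' → L .] }  — accept
  I4: { [B → . + g], [B → . +], [B → . e + B], [B → . g], [B → e . + B], [L → . B], [L → . e L L], [L → e . L L] }  — shift
  I5: { [B → g .] }  — reduce
  I6: { [B → + . g], [B → + .], [B → . + g], [B → . +], [B → . e + B], [B → . g], [B → e + . B] }  — shift, reduce
  I7: { [B → . + g], [B → . +], [B → . e + B], [B → . g], [L → . B], [L → . e L L], [L → e L . L] }  — shift
  I8: { [L → e L L .] }  — reduce
  I9: { [B → e + B .] }  — reduce
  I10: { [B → e . + B] }  — shift
  I11: { [B → + g .], [B → g .] }  — 2 reduces
  I12: { [B → . + g], [B → . +], [B → . e + B], [B → . g], [B → e + . B] }  — shift
  I13: { [B → + g .] }  — reduce

I11 contains complete items [B → + g .], [B → g .] — reduce-reduce conflict.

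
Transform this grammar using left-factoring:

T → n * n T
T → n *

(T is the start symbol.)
T → n * T'
T' → n T
T' → ε

Left-factoring transforms A → αβ₁ | αβ₂ into A → αA' and A' → β₁ | β₂
(α is the longest common prefix among the alternatives). Repeat until
no nonterminal has two alternatives with a common prefix.

Round 1: T has alternatives sharing prefix 'n *'. Introduce T': T → n * T'
  Add: T' → n T
  Add: T' → ε

No remaining common prefixes — done.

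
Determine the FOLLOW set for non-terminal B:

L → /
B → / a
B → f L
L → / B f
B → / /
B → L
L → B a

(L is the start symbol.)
In L → / B f: B is followed by f, add FIRST(f) \ {ε} = { 'f' }
In L → B a: B is followed by a, add FIRST(a) \ {ε} = { 'a' }

Taking the union: FOLLOW(B) = { 'a', 'f' }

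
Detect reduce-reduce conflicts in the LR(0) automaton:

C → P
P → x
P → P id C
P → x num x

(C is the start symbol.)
No reduce-reduce conflicts

Augment with C' → C and build the canonical LR(0) collection (I0 = CLOSURE({[C' → . C]}), then GOTO on every symbol after a dot until no new states appear). It has 8 states:
  I0: { [C → . P], [C' → . C], [P → . P id C], [P → . x num x], [P → . x] }  — shift
  I1: { [C' → C .] }  — accept
  I2: { [C → P .], [P → P . id C] }  — shift, reduce
  I3: { [P → x . num x], [P → x .] }  — shift, reduce
  I4: { [P → x num . x] }  — shift
  I5: { [P → x num x .] }  — reduce
  I6: { [C → . P], [P → . P id C], [P → . x num x], [P → . x], [P → P id . C] }  — shift
  I7: { [P → P id C .] }  — reduce

No state contains more than one complete item.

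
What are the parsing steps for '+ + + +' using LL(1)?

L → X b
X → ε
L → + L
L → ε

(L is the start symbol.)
LL(1) parsing maintains a stack (initially the start symbol over $) and the input. At each step: if the stack top is a terminal, match it against the current input token; if it is a non-terminal N, replace it with the RHS of M[N, lookahead] (the unique production whose predict set contains the lookahead).

Stack is shown with the top on the left.

Stack  Input      Action
------------------------
L $    + + + + $  output L → + L
+ L $  + + + + $  match '+'
L $    + + + $    output L → + L
+ L $  + + + $    match '+'
L $    + + $      output L → + L
+ L $  + + $      match '+'
L $    + $        output L → + L
+ L $  + $        match '+'
L $    $          output L → ε
$      $          accept

The string is accepted.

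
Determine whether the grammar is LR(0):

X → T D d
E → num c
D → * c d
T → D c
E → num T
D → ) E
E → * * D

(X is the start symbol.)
Yes, the grammar is LR(0)

A grammar is LR(0) if no state in the canonical LR(0) collection has:
  - both a shift item (dot before a terminal) and a complete item (shift-reduce conflict), or
  - two or more complete items (reduce-reduce conflict; the accept item [X' → X .] counts as a complete item here).

Augment with X' → X and build the canonical LR(0) collection (I0 = CLOSURE({[X' → . X]}), then GOTO on every symbol after a dot until no new states appear). It has 18 states:
  I0: { [D → . ) E], [D → . * c d], [T → . D c], [X → . T D d], [X' → . X] }  — shift
  I1: { [D → ) . E], [E → . * * D], [E → . num T], [E → . num c] }  — shift
  I2: { [D → * . c d] }  — shift
  I3: { [T → D . c] }  — shift
  I4: { [D → . ) E], [D → . * c d], [X → T . D d] }  — shift
  I5: { [X' → X .] }  — accept
  I6: { [X → T D . d] }  — shift
  I7: { [X → T D d .] }  — reduce
  I8: { [T → D c .] }  — reduce
  I9: { [D → * c . d] }  — shift
  I10: { [D → * c d .] }  — reduce
  I11: { [E → * . * D] }  — shift
  I12: { [D → ) E .] }  — reduce
  I13: { [D → . ) E], [D → . * c d], [E → num . T], [E → num . c], [T → . D c] }  — shift
  I14: { [E → num T .] }  — reduce
  I15: { [E → num c .] }  — reduce
  I16: { [D → . ) E], [D → . * c d], [E → * * . D] }  — shift
  I17: { [E → * * D .] }  — reduce

Every state is either a pure shift/goto state or contains exactly one complete item and nothing to shift — no conflicts. The grammar is LR(0).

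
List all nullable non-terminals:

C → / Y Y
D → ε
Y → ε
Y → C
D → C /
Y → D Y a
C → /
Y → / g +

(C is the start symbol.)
A non-terminal is nullable if it can derive ε (the empty string): either it has an ε-production, or it has a production whose right-hand side consists entirely of nullable non-terminals.

ε-productions: D → ε, Y → ε
So D, Y are immediately nullable.
No further non-terminal can be added: every production for the remaining non-terminals contains a terminal or a non-nullable non-terminal.
Nullable = { 'D', 'Y' }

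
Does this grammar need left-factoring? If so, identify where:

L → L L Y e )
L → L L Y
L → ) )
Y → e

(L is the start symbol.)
Yes, L has productions with common prefix 'L L Y'

Left-factoring is needed when two productions for the same non-terminal
share a common prefix on the right-hand side.

Productions for L:
  L → L L Y e )
  L → L L Y
  L → ) )

Found common prefix 'L L Y' in productions for L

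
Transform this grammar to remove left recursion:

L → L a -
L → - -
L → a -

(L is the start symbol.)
L → - - L'
L → a - L'
L' → a - L'
L' → ε

L is directly left-recursive. The standard transformation for
  A → A α₁ | ... | A α_m | β₁ | ... | β_n
is
  A  → β₁ A' | ... | β_n A'
  A' → α₁ A' | ... | α_m A' | ε

L → - - becomes L → - - L'
L → a - becomes L → a - L'
L → L a - becomes L' → a - L'
Add L' → ε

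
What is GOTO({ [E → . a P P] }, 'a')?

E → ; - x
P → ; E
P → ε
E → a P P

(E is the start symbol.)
{ [E → a . P P], [P → . ; E], [P → .] }

GOTO(I, 'a') = CLOSURE({ [A → αX.β] : [A → α.Xβ] ∈ I, X = 'a' })

Items with dot before 'a', with the dot advanced:
  [E → . a P P] → [E → a . P P]
Closure of the advanced items:
  [E → a . P P] has the dot before P: add [P → . ; E], [P → .]

GOTO = { [E → a . P P], [P → . ; E], [P → .] }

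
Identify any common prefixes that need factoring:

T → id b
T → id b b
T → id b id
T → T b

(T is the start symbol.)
Yes, T has productions with common prefix 'id b'

Left-factoring is needed when two productions for the same non-terminal
share a common prefix on the right-hand side.

Productions for T:
  T → id b
  T → id b b
  T → id b id
  T → T b

Found common prefix 'id b' in productions for T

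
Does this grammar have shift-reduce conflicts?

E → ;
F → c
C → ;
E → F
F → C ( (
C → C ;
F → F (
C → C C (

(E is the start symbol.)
Augment with E' → E and build the canonical LR(0) collection (I0 = CLOSURE({[E' → . E]}), then GOTO on every symbol after a dot until no new states appear). It has 12 states:
  I0: { [C → . ;], [C → . C ;], [C → . C C (], [E → . ;], [E → . F], [E' → . E], [F → . C ( (], [F → . F (], [F → . c] }  — shift
  I1: { [C → ; .], [E → ; .] }  — 2 reduces
  I2: { [C → . ;], [C → . C ;], [C → . C C (], [C → C . ;], [C → C . C (], [F → C . ( (] }  — shift
  I3: { [E' → E .] }  — accept
  I4: { [E → F .], [F → F . (] }  — shift, reduce
  I5: { [F → c .] }  — reduce
  I6: { [F → F ( .] }  — reduce
  I7: { [F → C ( . (] }  — shift
  I8: { [C → ; .], [C → C ; .] }  — 2 reduces
  I9: { [C → . ;], [C → . C ;], [C → . C C (], [C → C . ;], [C → C . C (], [C → C C . (] }  — shift
  I10: { [C → C C ( .] }  — reduce
  I11: { [F → C ( ( .] }  — reduce

I4 contains reduce item [E → F .] and shift item [F → F . (] — shift-reduce conflict.

Answer: Yes — I4: [E → F .] vs [F → F . (]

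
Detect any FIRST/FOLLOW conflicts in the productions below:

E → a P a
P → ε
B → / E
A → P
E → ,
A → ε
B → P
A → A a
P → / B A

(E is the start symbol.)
A FIRST/FOLLOW conflict occurs when a non-terminal N has a nullable alternative N → β (β ⇒* ε) and another alternative N → α with FIRST(α) ∩ FOLLOW(N) ≠ ∅: on such a lookahead the parser cannot decide between expanding α and letting N vanish via β.

Nullable non-terminals: A, B, P.
FIRST sets used below: FIRST(P) = { '/', ε }, FIRST(A) = { '/', 'a', ε }

A: nullable alternative(s) A → P, A → ε; FOLLOW(A) = { '/', 'a' }
  A → P: FIRST \ {ε} = { '/' } — overlaps FOLLOW(A) on { '/' }: CONFLICT
  A → ε: FIRST \ {ε} = { } — disjoint from FOLLOW(A)
  A → A a: FIRST \ {ε} = { '/', 'a' } — overlaps FOLLOW(A) on { '/', 'a' }: CONFLICT

B: nullable alternative(s) B → P; FOLLOW(B) = { '/', 'a' }
  B → / E: FIRST \ {ε} = { '/' } — overlaps FOLLOW(B) on { '/' }: CONFLICT
  B → P: FIRST \ {ε} = { '/' } — this is the only nullable alternative, skip

P: nullable alternative(s) P → ε; FOLLOW(P) = { '/', 'a' }
  P → ε: FIRST \ {ε} = { } — this is the only nullable alternative, skip
  P → / B A: FIRST \ {ε} = { '/' } — overlaps FOLLOW(P) on { '/' }: CONFLICT

E has no nullable alternative, so no FIRST/FOLLOW check is needed there.

So the grammar has 4 FIRST/FOLLOW conflicts (marked CONFLICT above).

Answer: Yes. P → '/' B A with FOLLOW(P) on { '/' }; B → '/' E with FOLLOW(B) on { '/' }; A → P with FOLLOW(A) on { '/' }; A → A a with FOLLOW(A) on { '/', 'a' }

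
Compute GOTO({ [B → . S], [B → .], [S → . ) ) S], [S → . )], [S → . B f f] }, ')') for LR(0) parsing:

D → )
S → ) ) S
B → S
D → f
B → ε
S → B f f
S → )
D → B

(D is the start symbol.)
{ [S → ) . ) S], [S → ) .] }

GOTO(I, ')') = CLOSURE({ [A → αX.β] : [A → α.Xβ] ∈ I, X = ')' })

Items with dot before ')', with the dot advanced:
  [S → . )] → [S → ) .]
  [S → . ) ) S] → [S → ) . ) S]
Closure adds nothing (no advanced item has the dot before a non-terminal).

GOTO = { [S → ) . ) S], [S → ) .] }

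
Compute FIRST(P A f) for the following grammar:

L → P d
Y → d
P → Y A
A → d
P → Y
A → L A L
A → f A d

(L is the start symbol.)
{ 'd' }

FIRST sets of the non-terminals involved (from the grammar, by fixed-point iteration):
  FIRST(P) = { 'd' }

To compute FIRST(P A f), process the symbols left to right:
Symbol P is a non-terminal. Add FIRST(P) \ {ε} = { 'd' }
P is not nullable (ε ∉ FIRST(P)), so stop here.
FIRST(P A f) = { 'd' }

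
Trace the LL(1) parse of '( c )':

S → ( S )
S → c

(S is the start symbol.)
LL(1) parsing maintains a stack (initially the start symbol over $) and the input. At each step: if the stack top is a terminal, match it against the current input token; if it is a non-terminal N, replace it with the RHS of M[N, lookahead] (the unique production whose predict set contains the lookahead).

Stack is shown with the top on the left.

Stack    Input    Action
------------------------
S $      ( c ) $  output S → ( S )
( S ) $  ( c ) $  match '('
S ) $    c ) $    output S → c
c ) $    c ) $    match 'c'
) $      ) $      match ')'
$        $        accept

The string is accepted.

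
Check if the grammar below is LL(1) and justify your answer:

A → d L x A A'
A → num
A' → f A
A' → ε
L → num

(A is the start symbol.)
No. Predict set conflict for A': { 'f' }

Relevant sets:
  FOLLOW(A') = { $, 'f' }

For A:
  PREDICT(A → d L x A A') = { 'd' }
  PREDICT(A → num) = { 'num' }
For A':
  PREDICT(A' → f A) = { 'f' }
  PREDICT(A' → ε) = { $, 'f' }
L has a single production, so nothing to check there.

Conflict found: Predict set conflict for A': { 'f' }
The grammar is NOT LL(1).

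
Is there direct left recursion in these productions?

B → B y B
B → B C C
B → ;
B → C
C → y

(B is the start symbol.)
Yes, B is left-recursive

B → B y B: LEFT RECURSIVE (starts with B)
B → B C C: LEFT RECURSIVE (starts with B)
B → ;: starts with ';'
B → C: starts with C
C → y: starts with y

The grammar has direct left recursion on: B.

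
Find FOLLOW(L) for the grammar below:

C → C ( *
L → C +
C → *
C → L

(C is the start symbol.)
{ $, '(', '+' }

In C → L: L is at the end, add FOLLOW(C)

The FOLLOW sets referred to above (computed the same way, to a fixed point):
  FOLLOW(C) = { $, '(', '+' }

Taking the union: FOLLOW(L) = { $, '(', '+' }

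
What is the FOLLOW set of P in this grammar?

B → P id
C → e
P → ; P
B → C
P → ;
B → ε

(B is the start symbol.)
{ 'id' }

To compute FOLLOW(P), find every occurrence of P on a right-hand side N → α P β: add FIRST(β) \ {ε}, and if β is empty or nullable also add FOLLOW(N). Iterate to a fixed point.

In B → P id: P is followed by id, add FIRST(id) \ {ε} = { 'id' }
In P → ; P: P is at the end; this adds FOLLOW(P) to itself — nothing new

Taking the union: FOLLOW(P) = { 'id' }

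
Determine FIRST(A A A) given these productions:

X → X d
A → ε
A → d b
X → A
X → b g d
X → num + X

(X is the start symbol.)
{ 'd', ε }

FIRST sets of the non-terminals involved (from the grammar, by fixed-point iteration):
  FIRST(A) = { 'd', ε }

To compute FIRST(A A A), process the symbols left to right:
Symbol A is a non-terminal. Add FIRST(A) \ {ε} = { 'd' }
A is nullable (ε ∈ FIRST(A)), continue to the next symbol.
Symbol A is a non-terminal. Add FIRST(A) \ {ε} = { 'd' }
A is nullable (ε ∈ FIRST(A)), continue to the next symbol.
Symbol A is a non-terminal. Add FIRST(A) \ {ε} = { 'd' }
A is nullable (ε ∈ FIRST(A)), continue to the next symbol.
All symbols are nullable, so ε is in the result.
FIRST(A A A) = { 'd', ε }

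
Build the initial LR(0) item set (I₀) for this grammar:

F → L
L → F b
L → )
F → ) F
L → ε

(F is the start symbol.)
{ [F → . ) F], [F → . L], [F' → . F], [L → . )], [L → . F b], [L → .] }

First, augment the grammar with F' → F
I₀ = CLOSURE({ [F' → . F] }):
  [F' → . F] has the dot before F: add [F → . L], [F → . ) F]
  [F → . L] has the dot before L: add [L → . F b], [L → . )], [L → .]
No further items can be added.

I₀ = { [F → . ) F], [F → . L], [F' → . F], [L → . )], [L → . F b], [L → .] }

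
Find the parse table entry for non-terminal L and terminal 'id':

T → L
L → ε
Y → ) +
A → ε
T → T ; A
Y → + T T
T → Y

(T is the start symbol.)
Empty (error entry)

To find M[L, 'id'], we find productions for L where 'id' is in the predict set (PREDICT(N → α) = (FIRST(α) \ {ε}) ∪ (FOLLOW(N) if α ⇒* ε)).

Relevant sets:
  FOLLOW(L) = { $, ')', '+', ';' }

L → ε: PREDICT = { $, ')', '+', ';' }

M[L, 'id'] is empty (no production applies)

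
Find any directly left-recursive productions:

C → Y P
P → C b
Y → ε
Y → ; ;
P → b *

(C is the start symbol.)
No direct left recursion

Direct left recursion occurs when N → N α for some non-terminal N (the right-hand side begins with the left-hand side itself).

C → Y P: starts with Y
P → C b: starts with C
Y → ε: starts with ε
Y → ; ;: starts with ';'
P → b *: starts with b

No direct left recursion found.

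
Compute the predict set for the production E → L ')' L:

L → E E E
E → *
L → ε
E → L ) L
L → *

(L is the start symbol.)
PREDICT(E → L ')' L) = (FIRST(RHS) \ {ε}) ∪ (FOLLOW(E) if ε ∈ FIRST(RHS), i.e. RHS ⇒* ε)
FIRST(L) = { ')', '*', ε }
FIRST(L ')' L) = { ')', '*' }
ε ∉ FIRST(L ')' L), so FOLLOW(E) is not added.
PREDICT(E → L ')' L) = { ')', '*' }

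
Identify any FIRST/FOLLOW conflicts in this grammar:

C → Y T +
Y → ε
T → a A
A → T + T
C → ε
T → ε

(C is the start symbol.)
A FIRST/FOLLOW conflict occurs when a non-terminal N has a nullable alternative N → β (β ⇒* ε) and another alternative N → α with FIRST(α) ∩ FOLLOW(N) ≠ ∅: on such a lookahead the parser cannot decide between expanding α and letting N vanish via β.

Nullable non-terminals: C, T, Y.
FIRST sets used below: FIRST(Y) = { ε }, FIRST(T) = { 'a', ε }

C: nullable alternative(s) C → ε; FOLLOW(C) = { $ }
  C → Y T +: FIRST \ {ε} = { '+', 'a' } — disjoint from FOLLOW(C)
  C → ε: FIRST \ {ε} = { } — this is the only nullable alternative, skip

T: nullable alternative(s) T → ε; FOLLOW(T) = { '+' }
  T → a A: FIRST \ {ε} = { 'a' } — disjoint from FOLLOW(T)
  T → ε: FIRST \ {ε} = { } — this is the only nullable alternative, skip
Y has a nullable alternative but only one production, so nothing to check.

A has no nullable alternative, so no FIRST/FOLLOW check is needed there.

No FIRST/FOLLOW conflicts found.

Answer: No FIRST/FOLLOW conflicts.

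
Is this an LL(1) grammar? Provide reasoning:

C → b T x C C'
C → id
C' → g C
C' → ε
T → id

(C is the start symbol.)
No. Predict set conflict for C': { 'g' }

A grammar is LL(1) if for each non-terminal N with multiple productions, the predict sets of those productions are pairwise disjoint, where PREDICT(N → α) = (FIRST(α) \ {ε}) ∪ (FOLLOW(N) if α ⇒* ε).

Relevant sets:
  FOLLOW(C') = { $, 'g' }

For C:
  PREDICT(C → b T x C C') = { 'b' }
  PREDICT(C → id) = { 'id' }
For C':
  PREDICT(C' → g C) = { 'g' }
  PREDICT(C' → ε) = { $, 'g' }
T has a single production, so nothing to check there.

Conflict found: Predict set conflict for C': { 'g' }
The grammar is NOT LL(1).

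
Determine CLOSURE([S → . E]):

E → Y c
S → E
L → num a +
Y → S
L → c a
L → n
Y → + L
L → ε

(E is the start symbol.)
{ [E → . Y c], [S → . E], [Y → . + L], [Y → . S] }

To compute CLOSURE, for each item [A → α.Bβ] where B is a non-terminal, add [B → .γ] for all productions B → γ; repeat for the newly added items until nothing changes.

Start with: [S → . E]
  [S → . E] has the dot before E: add [E → . Y c]
  [E → . Y c] has the dot before Y: add [Y → . S], [Y → . + L]
  [Y → . S] has the dot before S: all S-items already present
No further items can be added.

CLOSURE = { [E → . Y c], [S → . E], [Y → . + L], [Y → . S] }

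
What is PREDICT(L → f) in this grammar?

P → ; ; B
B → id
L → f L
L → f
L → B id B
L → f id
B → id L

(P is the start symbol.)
{ 'f' }

PREDICT(L → f) = (FIRST(RHS) \ {ε}) ∪ (FOLLOW(L) if ε ∈ FIRST(RHS), i.e. RHS ⇒* ε)
FIRST(f) = { 'f' }
ε ∉ FIRST(f), so FOLLOW(L) is not added.
PREDICT(L → f) = { 'f' }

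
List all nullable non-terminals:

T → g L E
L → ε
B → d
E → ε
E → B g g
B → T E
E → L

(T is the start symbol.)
{ 'E', 'L' }

A non-terminal is nullable if it can derive ε (the empty string): either it has an ε-production, or it has a production whose right-hand side consists entirely of nullable non-terminals.

ε-productions: L → ε, E → ε
So L, E are immediately nullable.
No further non-terminal can be added: every production for the remaining non-terminals contains a terminal or a non-nullable non-terminal.
Nullable = { 'E', 'L' }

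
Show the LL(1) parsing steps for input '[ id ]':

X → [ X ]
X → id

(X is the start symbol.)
LL(1) parsing maintains a stack (initially the start symbol over $) and the input. At each step: if the stack top is a terminal, match it against the current input token; if it is a non-terminal N, replace it with the RHS of M[N, lookahead] (the unique production whose predict set contains the lookahead).

Stack is shown with the top on the left.

Stack    Input     Action
-------------------------
X $      [ id ] $  output X → [ X ]
[ X ] $  [ id ] $  match '['
X ] $    id ] $    output X → id
id ] $   id ] $    match 'id'
] $      ] $       match ']'
$        $         accept

The string is accepted.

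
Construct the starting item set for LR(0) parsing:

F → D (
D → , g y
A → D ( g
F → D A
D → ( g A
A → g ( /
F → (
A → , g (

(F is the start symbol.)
{ [D → . ( g A], [D → . , g y], [F → . (], [F → . D (], [F → . D A], [F' → . F] }

First, augment the grammar with F' → F
I₀ = CLOSURE({ [F' → . F] }):
  [F' → . F] has the dot before F: add [F → . D (], [F → . D A], [F → . (]
  [F → . D (] has the dot before D: add [D → . , g y], [D → . ( g A]
No further items can be added.

I₀ = { [D → . ( g A], [D → . , g y], [F → . (], [F → . D (], [F → . D A], [F' → . F] }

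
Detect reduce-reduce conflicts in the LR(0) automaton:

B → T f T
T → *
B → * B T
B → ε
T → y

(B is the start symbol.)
A reduce-reduce conflict occurs when an LR(0) state has two complete items [A → α .] and [B → β .] — both call for a reduction, and with no lookahead the parser cannot choose between them.

Augment with B' → B and build the canonical LR(0) collection (I0 = CLOSURE({[B' → . B]}), then GOTO on every symbol after a dot until no new states appear). It has 10 states:
  I0: { [B → . * B T], [B → . T f T], [B → .], [B' → . B], [T → . *], [T → . y] }  — shift, reduce
  I1: { [B → * . B T], [B → . * B T], [B → . T f T], [B → .], [T → * .], [T → . *], [T → . y] }  — shift, 2 reduces
  I2: { [B' → B .] }  — accept
  I3: { [B → T . f T] }  — shift
  I4: { [T → y .] }  — reduce
  I5: { [B → T f . T], [T → . *], [T → . y] }  — shift
  I6: { [T → * .] }  — reduce
  I7: { [B → T f T .] }  — reduce
  I8: { [B → * B . T], [T → . *], [T → . y] }  — shift
  I9: { [B → * B T .] }  — reduce

I1 contains complete items [B → .], [T → * .] — reduce-reduce conflict.

Answer: Yes — I1: [B → .] vs [T → * .]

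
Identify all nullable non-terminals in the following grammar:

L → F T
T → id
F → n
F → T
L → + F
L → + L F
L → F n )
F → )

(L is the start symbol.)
A non-terminal is nullable if it can derive ε (the empty string): either it has an ε-production, or it has a production whose right-hand side consists entirely of nullable non-terminals.

There are no ε-productions, so no non-terminal can derive ε.
No non-terminals are nullable.

Answer: None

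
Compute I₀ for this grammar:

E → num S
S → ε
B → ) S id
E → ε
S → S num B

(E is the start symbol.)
{ [E → . num S], [E → .], [E' → . E] }

First, augment the grammar with E' → E
I₀ = CLOSURE({ [E' → . E] }):
  [E' → . E] has the dot before E: add [E → . num S], [E → .]
No further items can be added.

I₀ = { [E → . num S], [E → .], [E' → . E] }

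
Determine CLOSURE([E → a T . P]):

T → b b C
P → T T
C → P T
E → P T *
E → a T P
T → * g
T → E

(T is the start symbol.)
To compute CLOSURE, for each item [A → α.Bβ] where B is a non-terminal, add [B → .γ] for all productions B → γ; repeat for the newly added items until nothing changes.

Start with: [E → a T . P]
  [E → a T . P] has the dot before P: add [P → . T T]
  [P → . T T] has the dot before T: add [T → . b b C], [T → . * g], [T → . E]
  [T → . E] has the dot before E: add [E → . P T *], [E → . a T P]
No further items can be added.

CLOSURE = { [E → . P T *], [E → . a T P], [E → a T . P], [P → . T T], [T → . * g], [T → . E], [T → . b b C] }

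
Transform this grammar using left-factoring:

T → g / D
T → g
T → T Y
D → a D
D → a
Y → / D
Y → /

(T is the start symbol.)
Left-factoring transforms A → αβ₁ | αβ₂ into A → αA' and A' → β₁ | β₂
(α is the longest common prefix among the alternatives). Repeat until
no nonterminal has two alternatives with a common prefix.

Round 1: T has alternatives sharing prefix 'g'. Introduce T': T → g T'
  Add: T' → / D
  Add: T' → ε

Round 2: D has alternatives sharing prefix 'a'. Introduce D': D → a D'
  Add: D' → D
  Add: D' → ε

Round 3: Y has alternatives sharing prefix '/'. Introduce Y': Y → / Y'
  Add: Y' → D
  Add: Y' → ε

No remaining common prefixes — done.

Resulting grammar:
T → g T'
T' → / D
T' → ε
T → T Y
D → a D'
D' → D
D' → ε
Y → / Y'
Y' → D
Y' → ε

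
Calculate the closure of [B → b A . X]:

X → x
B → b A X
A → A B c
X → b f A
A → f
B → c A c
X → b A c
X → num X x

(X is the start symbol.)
{ [B → b A . X], [X → . b A c], [X → . b f A], [X → . num X x], [X → . x] }

To compute CLOSURE, for each item [A → α.Bβ] where B is a non-terminal, add [B → .γ] for all productions B → γ; repeat for the newly added items until nothing changes.

Start with: [B → b A . X]
  [B → b A . X] has the dot before X: add [X → . x], [X → . b f A], [X → . b A c], [X → . num X x]
No further items can be added.

CLOSURE = { [B → b A . X], [X → . b A c], [X → . b f A], [X → . num X x], [X → . x] }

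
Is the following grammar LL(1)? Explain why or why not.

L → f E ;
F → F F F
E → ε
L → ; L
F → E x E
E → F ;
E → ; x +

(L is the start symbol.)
No. Predict set conflict for F: { ';', 'x' }

A grammar is LL(1) if for each non-terminal N with multiple productions, the predict sets of those productions are pairwise disjoint, where PREDICT(N → α) = (FIRST(α) \ {ε}) ∪ (FOLLOW(N) if α ⇒* ε).

Relevant sets:
  FIRST(F) = { ';', 'x' }
  FIRST(E) = { ';', 'x', ε }
  FOLLOW(E) = { ';', 'x' }

For L:
  PREDICT(L → f E ';') = { 'f' }
  PREDICT(L → ';' L) = { ';' }
For F:
  PREDICT(F → F F F) = { ';', 'x' }
  PREDICT(F → E x E) = { ';', 'x' }
For E:
  PREDICT(E → ε) = { ';', 'x' }
  PREDICT(E → F ';') = { ';', 'x' }
  PREDICT(E → ';' x '+') = { ';' }

Conflict found: Predict set conflict for F: { ';', 'x' }
The grammar is NOT LL(1).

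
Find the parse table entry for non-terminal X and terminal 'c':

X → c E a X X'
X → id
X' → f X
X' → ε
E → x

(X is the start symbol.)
To find M[X, 'c'], we find productions for X where 'c' is in the predict set (PREDICT(N → α) = (FIRST(α) \ {ε}) ∪ (FOLLOW(N) if α ⇒* ε)).

X → c E a X X': PREDICT = { 'c' }
  'c' is in predict set, so this production goes in M[X, 'c']
X → id: PREDICT = { 'id' }

M[X, 'c'] = X → c E a X X'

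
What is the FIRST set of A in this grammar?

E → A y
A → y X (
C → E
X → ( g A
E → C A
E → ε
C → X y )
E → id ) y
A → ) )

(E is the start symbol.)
{ ')', 'y' }

From A → y X (:
  - y is a terminal: add 'y' and stop
From A → ) ):
  - ')' is a terminal: add ')' and stop

Collecting: FIRST(A) = { ')', 'y' }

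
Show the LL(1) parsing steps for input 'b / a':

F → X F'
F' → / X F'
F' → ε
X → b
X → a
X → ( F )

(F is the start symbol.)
LL(1) parsing maintains a stack (initially the start symbol over $) and the input. At each step: if the stack top is a terminal, match it against the current input token; if it is a non-terminal N, replace it with the RHS of M[N, lookahead] (the unique production whose predict set contains the lookahead).

Stack is shown with the top on the left.

Stack     Input    Action
-------------------------
F $       b / a $  output F → X F'
X F' $    b / a $  output X → b
b F' $    b / a $  match 'b'
F' $      / a $    output F' → / X F'
/ X F' $  / a $    match '/'
X F' $    a $      output X → a
a F' $    a $      match 'a'
F' $      $        output F' → ε
$         $        accept

The string is accepted.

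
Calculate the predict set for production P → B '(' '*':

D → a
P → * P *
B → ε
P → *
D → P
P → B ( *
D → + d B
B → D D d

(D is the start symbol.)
PREDICT(P → B '(' '*') = (FIRST(RHS) \ {ε}) ∪ (FOLLOW(P) if ε ∈ FIRST(RHS), i.e. RHS ⇒* ε)
FIRST(B) = { '(', '*', '+', 'a', ε }
FIRST(B '(' '*') = { '(', '*', '+', 'a' }
ε ∉ FIRST(B '(' '*'), so FOLLOW(P) is not added.
PREDICT(P → B '(' '*') = { '(', '*', '+', 'a' }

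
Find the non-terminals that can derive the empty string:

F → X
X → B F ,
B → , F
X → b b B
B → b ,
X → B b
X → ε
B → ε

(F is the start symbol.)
A non-terminal is nullable if it can derive ε (the empty string): either it has an ε-production, or it has a production whose right-hand side consists entirely of nullable non-terminals.

ε-productions: X → ε, B → ε
So X, B are immediately nullable.
F → X: every symbol on the right is nullable, so F is nullable too.
Every non-terminal is now nullable.
Nullable = { 'B', 'F', 'X' }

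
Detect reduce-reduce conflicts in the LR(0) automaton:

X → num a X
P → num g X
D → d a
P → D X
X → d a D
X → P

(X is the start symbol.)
No reduce-reduce conflicts

Augment with X' → X and build the canonical LR(0) collection (I0 = CLOSURE({[X' → . X]}), then GOTO on every symbol after a dot until no new states appear). It has 15 states:
  I0: { [D → . d a], [P → . D X], [P → . num g X], [X → . P], [X → . d a D], [X → . num a X], [X' → . X] }  — shift
  I1: { [D → . d a], [P → . D X], [P → . num g X], [P → D . X], [X → . P], [X → . d a D], [X → . num a X] }  — shift
  I2: { [X → P .] }  — reduce
  I3: { [X' → X .] }  — accept
  I4: { [D → d . a], [X → d . a D] }  — shift
  I5: { [P → num . g X], [X → num . a X] }  — shift
  I6: { [D → . d a], [P → . D X], [P → . num g X], [X → . P], [X → . d a D], [X → . num a X], [X → num a . X] }  — shift
  I7: { [D → . d a], [P → . D X], [P → . num g X], [P → num g . X], [X → . P], [X → . d a D], [X → . num a X] }  — shift
  I8: { [P → num g X .] }  — reduce
  I9: { [X → num a X .] }  — reduce
  I10: { [D → . d a], [D → d a .], [X → d a . D] }  — shift, reduce
  I11: { [X → d a D .] }  — reduce
  I12: { [D → d . a] }  — shift
  I13: { [D → d a .] }  — reduce
  I14: { [P → D X .] }  — reduce

No state contains more than one complete item.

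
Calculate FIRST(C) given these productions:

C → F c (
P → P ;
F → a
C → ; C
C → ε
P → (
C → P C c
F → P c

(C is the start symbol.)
{ '(', ';', 'a', ε }

To compute FIRST(C), examine every production with C on the left-hand side, reading each right-hand side left to right until a non-nullable symbol is reached.

FIRST sets of the other non-terminals involved (by the same procedure, iterated to a fixed point):
  FIRST(F) = { '(', 'a' }
  FIRST(P) = { '(' }

From C → F c (:
  - F is a non-terminal: add FIRST(F) \ {ε} = { '(', 'a' }
    F is not nullable, so stop
From C → ; C:
  - ';' is a terminal: add ';' and stop
From C → ε:
  - ε-production, so ε ∈ FIRST(C)
From C → P C c:
  - P is a non-terminal: add FIRST(P) \ {ε} = { '(' }
    P is not nullable, so stop

Collecting: FIRST(C) = { '(', ';', 'a', ε }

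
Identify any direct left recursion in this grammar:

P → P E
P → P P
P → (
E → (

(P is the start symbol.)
Direct left recursion occurs when N → N α for some non-terminal N (the right-hand side begins with the left-hand side itself).

P → P E: LEFT RECURSIVE (starts with P)
P → P P: LEFT RECURSIVE (starts with P)
P → (: starts with '('
E → (: starts with '('

The grammar has direct left recursion on: P.

Answer: Yes, P is left-recursive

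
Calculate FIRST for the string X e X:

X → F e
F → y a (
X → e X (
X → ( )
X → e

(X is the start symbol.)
FIRST sets of the non-terminals involved (from the grammar, by fixed-point iteration):
  FIRST(X) = { '(', 'e', 'y' }

To compute FIRST(X e X), process the symbols left to right:
Symbol X is a non-terminal. Add FIRST(X) \ {ε} = { '(', 'e', 'y' }
X is not nullable (ε ∉ FIRST(X)), so stop here.
FIRST(X e X) = { '(', 'e', 'y' }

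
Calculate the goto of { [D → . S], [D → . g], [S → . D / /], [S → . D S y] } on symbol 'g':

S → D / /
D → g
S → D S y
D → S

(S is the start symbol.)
{ [D → g .] }

GOTO(I, 'g') = CLOSURE({ [A → αX.β] : [A → α.Xβ] ∈ I, X = 'g' })

Items with dot before 'g', with the dot advanced:
  [D → . g] → [D → g .]
Closure adds nothing (no advanced item has the dot before a non-terminal).

GOTO = { [D → g .] }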